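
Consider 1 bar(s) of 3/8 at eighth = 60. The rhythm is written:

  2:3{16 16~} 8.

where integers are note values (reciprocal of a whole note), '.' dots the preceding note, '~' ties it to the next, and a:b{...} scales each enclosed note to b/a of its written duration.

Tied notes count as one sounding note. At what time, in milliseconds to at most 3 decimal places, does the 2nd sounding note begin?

note 2 onset = 3/4b = 750.0ms

1. 0.0ms @ 0 + 750.0ms (3/4)
2. 750.0ms @ 3/4 + 2250.0ms (9/4)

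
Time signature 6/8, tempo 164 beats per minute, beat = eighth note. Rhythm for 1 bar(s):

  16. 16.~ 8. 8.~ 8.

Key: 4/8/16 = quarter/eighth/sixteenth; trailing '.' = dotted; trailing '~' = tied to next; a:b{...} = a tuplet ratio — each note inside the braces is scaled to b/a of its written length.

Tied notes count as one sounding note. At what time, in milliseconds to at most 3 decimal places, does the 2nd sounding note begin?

note 2 onset = 3/4b = 274.39ms

1. 0.0ms @ 0 + 274.39ms (3/4)
2. 274.39ms @ 3/4 + 823.171ms (9/4)
3. 1097.561ms @ 3 + 1097.561ms (3)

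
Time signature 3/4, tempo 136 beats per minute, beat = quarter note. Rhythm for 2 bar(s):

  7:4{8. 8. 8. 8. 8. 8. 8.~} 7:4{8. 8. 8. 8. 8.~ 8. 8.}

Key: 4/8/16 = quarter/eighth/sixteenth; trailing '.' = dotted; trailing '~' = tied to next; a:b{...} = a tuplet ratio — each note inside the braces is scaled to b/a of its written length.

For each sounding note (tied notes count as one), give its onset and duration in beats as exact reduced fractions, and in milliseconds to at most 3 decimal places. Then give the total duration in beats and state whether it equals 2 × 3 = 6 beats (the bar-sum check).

1) 0.0ms=0b +189.076ms=3/7b
2) 189.076ms=3/7b +189.076ms=3/7b
3) 378.151ms=6/7b +189.076ms=3/7b
4) 567.227ms=9/7b +189.076ms=3/7b
5) 756.303ms=12/7b +189.076ms=3/7b
6) 945.378ms=15/7b +189.076ms=3/7b
7) 1134.454ms=18/7b +378.151ms=6/7b
8) 1512.605ms=24/7b +189.076ms=3/7b
9) 1701.681ms=27/7b +189.076ms=3/7b
10) 1890.756ms=30/7b +189.076ms=3/7b
11) 2079.832ms=33/7b +378.151ms=6/7b
12) 2457.983ms=39/7b +189.076ms=3/7b
Σ=6b of 6 (136bpm 3/4) — PASS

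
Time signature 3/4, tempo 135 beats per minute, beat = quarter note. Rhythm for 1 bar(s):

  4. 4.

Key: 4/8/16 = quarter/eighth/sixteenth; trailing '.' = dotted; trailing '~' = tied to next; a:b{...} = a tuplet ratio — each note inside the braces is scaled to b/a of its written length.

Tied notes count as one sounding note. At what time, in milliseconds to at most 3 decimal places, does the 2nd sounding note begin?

1. 0.0ms @ 0 + 666.667ms (3/2)
2. 666.667ms @ 3/2 + 666.667ms (3/2)

note 2 onset = 3/2b = 666.667ms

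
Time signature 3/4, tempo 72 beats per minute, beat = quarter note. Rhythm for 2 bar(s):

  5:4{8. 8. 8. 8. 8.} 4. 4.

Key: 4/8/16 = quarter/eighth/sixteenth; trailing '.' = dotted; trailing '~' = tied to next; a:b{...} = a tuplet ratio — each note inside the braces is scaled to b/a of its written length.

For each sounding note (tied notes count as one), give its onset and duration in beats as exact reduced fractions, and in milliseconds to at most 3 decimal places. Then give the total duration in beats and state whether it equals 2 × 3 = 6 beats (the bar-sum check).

1) 0.0ms=0b +500.0ms=3/5b
2) 500.0ms=3/5b +500.0ms=3/5b
3) 1000.0ms=6/5b +500.0ms=3/5b
4) 1500.0ms=9/5b +500.0ms=3/5b
5) 2000.0ms=12/5b +500.0ms=3/5b
6) 2500.0ms=3b +1250.0ms=3/2b
7) 3750.0ms=9/2b +1250.0ms=3/2b
Σ=6b of 6 (72bpm 3/4) — PASS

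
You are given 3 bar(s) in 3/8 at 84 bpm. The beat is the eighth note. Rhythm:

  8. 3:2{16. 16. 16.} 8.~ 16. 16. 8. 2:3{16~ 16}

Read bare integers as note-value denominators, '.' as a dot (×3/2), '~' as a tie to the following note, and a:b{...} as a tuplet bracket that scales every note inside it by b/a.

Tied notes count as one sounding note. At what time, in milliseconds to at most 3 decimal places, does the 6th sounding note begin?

note 6 onset = 21/4b = 3750.0ms

1. 0.0ms @ 0 + 1071.429ms (3/2)
2. 1071.429ms @ 3/2 + 357.143ms (1/2)
3. 1428.571ms @ 2 + 357.143ms (1/2)
4. 1785.714ms @ 5/2 + 357.143ms (1/2)
5. 2142.857ms @ 3 + 1607.143ms (9/4)
6. 3750.0ms @ 21/4 + 535.714ms (3/4)
7. 4285.714ms @ 6 + 1071.429ms (3/2)
8. 5357.143ms @ 15/2 + 1071.429ms (3/2)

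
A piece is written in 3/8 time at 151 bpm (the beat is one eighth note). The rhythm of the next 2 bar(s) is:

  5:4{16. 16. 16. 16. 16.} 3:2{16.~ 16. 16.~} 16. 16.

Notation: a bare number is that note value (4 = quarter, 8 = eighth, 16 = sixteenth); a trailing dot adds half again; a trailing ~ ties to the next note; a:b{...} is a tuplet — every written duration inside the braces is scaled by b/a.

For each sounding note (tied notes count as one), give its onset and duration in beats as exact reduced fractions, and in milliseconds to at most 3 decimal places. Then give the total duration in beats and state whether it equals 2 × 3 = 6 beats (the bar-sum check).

1) 0.0ms=0b +238.411ms=3/5b
2) 238.411ms=3/5b +238.411ms=3/5b
3) 476.821ms=6/5b +238.411ms=3/5b
4) 715.232ms=9/5b +238.411ms=3/5b
5) 953.642ms=12/5b +238.411ms=3/5b
6) 1192.053ms=3b +397.351ms=1b
7) 1589.404ms=4b +496.689ms=5/4b
8) 2086.093ms=21/4b +298.013ms=3/4b
Σ=6b of 6 (151bpm 3/8) — PASS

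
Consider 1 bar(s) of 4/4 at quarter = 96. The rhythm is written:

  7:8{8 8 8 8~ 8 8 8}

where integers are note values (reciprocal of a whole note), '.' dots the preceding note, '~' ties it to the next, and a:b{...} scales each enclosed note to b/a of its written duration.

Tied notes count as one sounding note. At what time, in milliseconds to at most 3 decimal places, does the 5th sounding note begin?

note 5 onset = 20/7b = 1785.714ms

1. 0.0ms @ 0 + 357.143ms (4/7)
2. 357.143ms @ 4/7 + 357.143ms (4/7)
3. 714.286ms @ 8/7 + 357.143ms (4/7)
4. 1071.429ms @ 12/7 + 714.286ms (8/7)
5. 1785.714ms @ 20/7 + 357.143ms (4/7)
6. 2142.857ms @ 24/7 + 357.143ms (4/7)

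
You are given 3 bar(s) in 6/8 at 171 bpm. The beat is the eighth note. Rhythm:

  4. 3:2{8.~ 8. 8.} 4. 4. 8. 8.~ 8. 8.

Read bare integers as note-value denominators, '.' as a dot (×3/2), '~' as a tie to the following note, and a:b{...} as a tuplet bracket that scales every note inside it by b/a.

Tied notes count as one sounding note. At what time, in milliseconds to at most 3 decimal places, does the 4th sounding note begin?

note 4 onset = 6b = 2105.263ms

1. 0.0ms @ 0 + 1052.632ms (3)
2. 1052.632ms @ 3 + 701.754ms (2)
3. 1754.386ms @ 5 + 350.877ms (1)
4. 2105.263ms @ 6 + 1052.632ms (3)
5. 3157.895ms @ 9 + 1052.632ms (3)
6. 4210.526ms @ 12 + 526.316ms (3/2)
7. 4736.842ms @ 27/2 + 1052.632ms (3)
8. 5789.474ms @ 33/2 + 526.316ms (3/2)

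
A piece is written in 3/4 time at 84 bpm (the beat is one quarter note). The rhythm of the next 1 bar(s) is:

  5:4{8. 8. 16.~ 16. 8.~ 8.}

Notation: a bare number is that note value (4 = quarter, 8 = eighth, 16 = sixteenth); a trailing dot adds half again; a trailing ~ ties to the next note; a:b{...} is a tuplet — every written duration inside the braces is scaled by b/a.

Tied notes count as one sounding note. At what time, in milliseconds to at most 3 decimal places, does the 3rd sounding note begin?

note 3 onset = 6/5b = 857.143ms

1. 0.0ms @ 0 + 428.571ms (3/5)
2. 428.571ms @ 3/5 + 428.571ms (3/5)
3. 857.143ms @ 6/5 + 428.571ms (3/5)
4. 1285.714ms @ 9/5 + 857.143ms (6/5)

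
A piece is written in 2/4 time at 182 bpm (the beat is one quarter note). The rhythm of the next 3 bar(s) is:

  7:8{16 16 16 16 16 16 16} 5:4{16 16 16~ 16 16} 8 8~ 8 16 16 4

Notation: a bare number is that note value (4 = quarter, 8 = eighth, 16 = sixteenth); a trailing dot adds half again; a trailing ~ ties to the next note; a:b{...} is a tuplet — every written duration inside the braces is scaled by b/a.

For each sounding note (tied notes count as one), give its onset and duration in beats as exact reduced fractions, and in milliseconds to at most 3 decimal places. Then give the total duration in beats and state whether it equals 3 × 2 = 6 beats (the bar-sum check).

1) 0.0ms=0b +94.192ms=2/7b
2) 94.192ms=2/7b +94.192ms=2/7b
3) 188.383ms=4/7b +94.192ms=2/7b
4) 282.575ms=6/7b +94.192ms=2/7b
5) 376.766ms=8/7b +94.192ms=2/7b
6) 470.958ms=10/7b +94.192ms=2/7b
7) 565.149ms=12/7b +94.192ms=2/7b
8) 659.341ms=2b +65.934ms=1/5b
9) 725.275ms=11/5b +65.934ms=1/5b
10) 791.209ms=12/5b +131.868ms=2/5b
11) 923.077ms=14/5b +65.934ms=1/5b
12) 989.011ms=3b +164.835ms=1/2b
13) 1153.846ms=7/2b +329.67ms=1b
14) 1483.516ms=9/2b +82.418ms=1/4b
15) 1565.934ms=19/4b +82.418ms=1/4b
16) 1648.352ms=5b +329.67ms=1b
Σ=6b of 6 (182bpm 2/4) — PASS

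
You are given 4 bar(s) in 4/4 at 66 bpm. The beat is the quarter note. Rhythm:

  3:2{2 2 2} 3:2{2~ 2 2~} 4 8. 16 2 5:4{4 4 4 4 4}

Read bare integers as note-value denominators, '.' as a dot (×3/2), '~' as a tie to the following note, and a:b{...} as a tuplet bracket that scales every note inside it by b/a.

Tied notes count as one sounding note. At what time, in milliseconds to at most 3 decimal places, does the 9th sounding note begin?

note 9 onset = 12b = 10909.091ms

1. 0.0ms @ 0 + 1212.121ms (4/3)
2. 1212.121ms @ 4/3 + 1212.121ms (4/3)
3. 2424.242ms @ 8/3 + 1212.121ms (4/3)
4. 3636.364ms @ 4 + 2424.242ms (8/3)
5. 6060.606ms @ 20/3 + 2121.212ms (7/3)
6. 8181.818ms @ 9 + 681.818ms (3/4)
7. 8863.636ms @ 39/4 + 227.273ms (1/4)
8. 9090.909ms @ 10 + 1818.182ms (2)
9. 10909.091ms @ 12 + 727.273ms (4/5)
10. 11636.364ms @ 64/5 + 727.273ms (4/5)
11. 12363.636ms @ 68/5 + 727.273ms (4/5)
12. 13090.909ms @ 72/5 + 727.273ms (4/5)
13. 13818.182ms @ 76/5 + 727.273ms (4/5)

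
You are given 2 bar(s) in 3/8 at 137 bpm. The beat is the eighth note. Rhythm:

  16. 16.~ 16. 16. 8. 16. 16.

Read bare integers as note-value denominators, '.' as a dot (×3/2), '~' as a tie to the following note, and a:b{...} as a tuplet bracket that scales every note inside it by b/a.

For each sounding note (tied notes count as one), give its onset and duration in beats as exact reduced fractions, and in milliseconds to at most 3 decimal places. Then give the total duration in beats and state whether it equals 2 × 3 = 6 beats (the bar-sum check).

1) 0.0ms=0b +328.467ms=3/4b
2) 328.467ms=3/4b +656.934ms=3/2b
3) 985.401ms=9/4b +328.467ms=3/4b
4) 1313.869ms=3b +656.934ms=3/2b
5) 1970.803ms=9/2b +328.467ms=3/4b
6) 2299.27ms=21/4b +328.467ms=3/4b
Σ=6b of 6 (137bpm 3/8) — PASS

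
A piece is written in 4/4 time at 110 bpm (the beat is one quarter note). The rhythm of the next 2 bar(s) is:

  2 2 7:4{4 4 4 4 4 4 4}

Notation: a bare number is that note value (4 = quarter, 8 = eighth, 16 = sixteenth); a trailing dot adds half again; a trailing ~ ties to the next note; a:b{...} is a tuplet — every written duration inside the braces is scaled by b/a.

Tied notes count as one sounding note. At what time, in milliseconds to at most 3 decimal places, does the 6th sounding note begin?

note 6 onset = 40/7b = 3116.883ms

1. 0.0ms @ 0 + 1090.909ms (2)
2. 1090.909ms @ 2 + 1090.909ms (2)
3. 2181.818ms @ 4 + 311.688ms (4/7)
4. 2493.506ms @ 32/7 + 311.688ms (4/7)
5. 2805.195ms @ 36/7 + 311.688ms (4/7)
6. 3116.883ms @ 40/7 + 311.688ms (4/7)
7. 3428.571ms @ 44/7 + 311.688ms (4/7)
8. 3740.26ms @ 48/7 + 311.688ms (4/7)
9. 4051.948ms @ 52/7 + 311.688ms (4/7)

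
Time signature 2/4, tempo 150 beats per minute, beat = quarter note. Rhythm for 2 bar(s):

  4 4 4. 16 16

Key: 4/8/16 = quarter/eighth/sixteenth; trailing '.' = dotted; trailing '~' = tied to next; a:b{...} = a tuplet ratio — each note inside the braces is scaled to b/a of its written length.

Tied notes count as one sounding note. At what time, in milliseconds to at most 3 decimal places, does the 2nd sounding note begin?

1. 0.0ms @ 0 + 400.0ms (1)
2. 400.0ms @ 1 + 400.0ms (1)
3. 800.0ms @ 2 + 600.0ms (3/2)
4. 1400.0ms @ 7/2 + 100.0ms (1/4)
5. 1500.0ms @ 15/4 + 100.0ms (1/4)

note 2 onset = 1b = 400.0ms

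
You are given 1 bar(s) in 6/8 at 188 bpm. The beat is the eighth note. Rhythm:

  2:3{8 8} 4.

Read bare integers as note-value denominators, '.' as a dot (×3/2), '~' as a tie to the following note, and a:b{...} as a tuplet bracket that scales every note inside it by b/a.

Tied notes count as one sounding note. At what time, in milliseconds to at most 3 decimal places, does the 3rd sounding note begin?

1. 0.0ms @ 0 + 478.723ms (3/2)
2. 478.723ms @ 3/2 + 478.723ms (3/2)
3. 957.447ms @ 3 + 957.447ms (3)

note 3 onset = 3b = 957.447ms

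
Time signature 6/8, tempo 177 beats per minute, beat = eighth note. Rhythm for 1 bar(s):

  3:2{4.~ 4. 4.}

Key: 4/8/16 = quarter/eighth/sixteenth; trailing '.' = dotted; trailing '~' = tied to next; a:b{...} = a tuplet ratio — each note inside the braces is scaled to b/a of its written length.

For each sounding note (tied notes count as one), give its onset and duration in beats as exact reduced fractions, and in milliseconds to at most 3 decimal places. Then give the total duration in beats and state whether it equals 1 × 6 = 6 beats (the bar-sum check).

1) 0.0ms=0b +1355.932ms=4b
2) 1355.932ms=4b +677.966ms=2b
Σ=6b of 6 (177bpm 6/8) — PASS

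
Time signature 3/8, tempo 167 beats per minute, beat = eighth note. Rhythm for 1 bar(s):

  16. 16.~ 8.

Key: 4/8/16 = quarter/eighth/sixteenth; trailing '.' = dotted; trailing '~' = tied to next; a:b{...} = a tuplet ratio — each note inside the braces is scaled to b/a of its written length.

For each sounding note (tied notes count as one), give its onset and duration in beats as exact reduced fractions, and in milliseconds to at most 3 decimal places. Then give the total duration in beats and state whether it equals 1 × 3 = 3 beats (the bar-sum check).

1) 0.0ms=0b +269.461ms=3/4b
2) 269.461ms=3/4b +808.383ms=9/4b
Σ=3b of 3 (167bpm 3/8) — PASS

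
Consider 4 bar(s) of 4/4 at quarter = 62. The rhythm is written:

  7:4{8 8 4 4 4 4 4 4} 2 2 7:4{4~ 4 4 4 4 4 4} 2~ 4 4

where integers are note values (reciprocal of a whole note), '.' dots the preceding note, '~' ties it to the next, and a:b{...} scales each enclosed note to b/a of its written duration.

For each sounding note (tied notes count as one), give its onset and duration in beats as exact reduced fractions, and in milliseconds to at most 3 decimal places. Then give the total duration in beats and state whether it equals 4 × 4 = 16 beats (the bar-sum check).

1) 0.0ms=0b +276.498ms=2/7b
2) 276.498ms=2/7b +276.498ms=2/7b
3) 552.995ms=4/7b +552.995ms=4/7b
4) 1105.991ms=8/7b +552.995ms=4/7b
5) 1658.986ms=12/7b +552.995ms=4/7b
6) 2211.982ms=16/7b +552.995ms=4/7b
7) 2764.977ms=20/7b +552.995ms=4/7b
8) 3317.972ms=24/7b +552.995ms=4/7b
9) 3870.968ms=4b +1935.484ms=2b
10) 5806.452ms=6b +1935.484ms=2b
11) 7741.935ms=8b +1105.991ms=8/7b
12) 8847.926ms=64/7b +552.995ms=4/7b
13) 9400.922ms=68/7b +552.995ms=4/7b
14) 9953.917ms=72/7b +552.995ms=4/7b
15) 10506.912ms=76/7b +552.995ms=4/7b
16) 11059.908ms=80/7b +552.995ms=4/7b
17) 11612.903ms=12b +2903.226ms=3b
18) 14516.129ms=15b +967.742ms=1b
Σ=16b of 16 (62bpm 4/4) — PASS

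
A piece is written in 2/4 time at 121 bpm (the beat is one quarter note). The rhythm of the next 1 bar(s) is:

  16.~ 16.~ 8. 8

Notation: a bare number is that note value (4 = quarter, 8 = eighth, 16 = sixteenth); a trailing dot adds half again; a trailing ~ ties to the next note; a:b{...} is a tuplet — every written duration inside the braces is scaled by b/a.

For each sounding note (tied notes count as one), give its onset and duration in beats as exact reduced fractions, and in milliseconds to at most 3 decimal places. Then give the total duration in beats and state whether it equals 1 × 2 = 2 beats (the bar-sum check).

1) 0.0ms=0b +743.802ms=3/2b
2) 743.802ms=3/2b +247.934ms=1/2b
Σ=2b of 2 (121bpm 2/4) — PASS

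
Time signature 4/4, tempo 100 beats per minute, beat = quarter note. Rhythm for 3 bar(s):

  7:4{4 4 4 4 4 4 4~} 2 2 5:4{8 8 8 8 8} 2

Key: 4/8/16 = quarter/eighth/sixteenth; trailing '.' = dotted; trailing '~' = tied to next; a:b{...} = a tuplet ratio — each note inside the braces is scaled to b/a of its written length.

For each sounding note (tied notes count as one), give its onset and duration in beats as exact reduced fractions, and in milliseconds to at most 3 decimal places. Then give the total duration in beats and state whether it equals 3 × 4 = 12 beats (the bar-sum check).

1) 0.0ms=0b +342.857ms=4/7b
2) 342.857ms=4/7b +342.857ms=4/7b
3) 685.714ms=8/7b +342.857ms=4/7b
4) 1028.571ms=12/7b +342.857ms=4/7b
5) 1371.429ms=16/7b +342.857ms=4/7b
6) 1714.286ms=20/7b +342.857ms=4/7b
7) 2057.143ms=24/7b +1542.857ms=18/7b
8) 3600.0ms=6b +1200.0ms=2b
9) 4800.0ms=8b +240.0ms=2/5b
10) 5040.0ms=42/5b +240.0ms=2/5b
11) 5280.0ms=44/5b +240.0ms=2/5b
12) 5520.0ms=46/5b +240.0ms=2/5b
13) 5760.0ms=48/5b +240.0ms=2/5b
14) 6000.0ms=10b +1200.0ms=2b
Σ=12b of 12 (100bpm 4/4) — PASS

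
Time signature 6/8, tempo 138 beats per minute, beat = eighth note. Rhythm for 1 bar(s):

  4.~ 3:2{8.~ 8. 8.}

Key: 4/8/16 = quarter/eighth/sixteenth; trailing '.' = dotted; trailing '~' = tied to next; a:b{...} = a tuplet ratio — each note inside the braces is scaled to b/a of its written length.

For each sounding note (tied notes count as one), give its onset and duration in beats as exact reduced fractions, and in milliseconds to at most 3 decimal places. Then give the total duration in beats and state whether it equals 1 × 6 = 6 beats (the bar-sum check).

1) 0.0ms=0b +2173.913ms=5b
2) 2173.913ms=5b +434.783ms=1b
Σ=6b of 6 (138bpm 6/8) — PASS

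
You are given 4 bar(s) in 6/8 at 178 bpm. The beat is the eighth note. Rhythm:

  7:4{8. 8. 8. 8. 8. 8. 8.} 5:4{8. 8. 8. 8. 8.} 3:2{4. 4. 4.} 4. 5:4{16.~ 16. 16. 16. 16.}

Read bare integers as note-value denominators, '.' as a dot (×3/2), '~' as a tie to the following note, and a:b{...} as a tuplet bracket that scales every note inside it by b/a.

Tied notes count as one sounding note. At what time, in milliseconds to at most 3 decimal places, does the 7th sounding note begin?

note 7 onset = 36/7b = 1733.547ms

1. 0.0ms @ 0 + 288.925ms (6/7)
2. 288.925ms @ 6/7 + 288.925ms (6/7)
3. 577.849ms @ 12/7 + 288.925ms (6/7)
4. 866.774ms @ 18/7 + 288.925ms (6/7)
5. 1155.698ms @ 24/7 + 288.925ms (6/7)
6. 1444.623ms @ 30/7 + 288.925ms (6/7)
7. 1733.547ms @ 36/7 + 288.925ms (6/7)
8. 2022.472ms @ 6 + 404.494ms (6/5)
9. 2426.966ms @ 36/5 + 404.494ms (6/5)
10. 2831.461ms @ 42/5 + 404.494ms (6/5)
11. 3235.955ms @ 48/5 + 404.494ms (6/5)
12. 3640.449ms @ 54/5 + 404.494ms (6/5)
13. 4044.944ms @ 12 + 674.157ms (2)
14. 4719.101ms @ 14 + 674.157ms (2)
15. 5393.258ms @ 16 + 674.157ms (2)
16. 6067.416ms @ 18 + 1011.236ms (3)
17. 7078.652ms @ 21 + 404.494ms (6/5)
18. 7483.146ms @ 111/5 + 202.247ms (3/5)
19. 7685.393ms @ 114/5 + 202.247ms (3/5)
20. 7887.64ms @ 117/5 + 202.247ms (3/5)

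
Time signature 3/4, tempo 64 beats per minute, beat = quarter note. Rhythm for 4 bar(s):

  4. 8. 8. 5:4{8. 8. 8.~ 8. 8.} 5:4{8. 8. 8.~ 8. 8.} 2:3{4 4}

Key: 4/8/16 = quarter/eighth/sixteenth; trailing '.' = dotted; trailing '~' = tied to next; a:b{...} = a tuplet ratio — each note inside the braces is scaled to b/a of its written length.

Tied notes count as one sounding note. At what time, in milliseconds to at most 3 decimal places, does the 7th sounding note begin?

note 7 onset = 27/5b = 5062.5ms

1. 0.0ms @ 0 + 1406.25ms (3/2)
2. 1406.25ms @ 3/2 + 703.125ms (3/4)
3. 2109.375ms @ 9/4 + 703.125ms (3/4)
4. 2812.5ms @ 3 + 562.5ms (3/5)
5. 3375.0ms @ 18/5 + 562.5ms (3/5)
6. 3937.5ms @ 21/5 + 1125.0ms (6/5)
7. 5062.5ms @ 27/5 + 562.5ms (3/5)
8. 5625.0ms @ 6 + 562.5ms (3/5)
9. 6187.5ms @ 33/5 + 562.5ms (3/5)
10. 6750.0ms @ 36/5 + 1125.0ms (6/5)
11. 7875.0ms @ 42/5 + 562.5ms (3/5)
12. 8437.5ms @ 9 + 1406.25ms (3/2)
13. 9843.75ms @ 21/2 + 1406.25ms (3/2)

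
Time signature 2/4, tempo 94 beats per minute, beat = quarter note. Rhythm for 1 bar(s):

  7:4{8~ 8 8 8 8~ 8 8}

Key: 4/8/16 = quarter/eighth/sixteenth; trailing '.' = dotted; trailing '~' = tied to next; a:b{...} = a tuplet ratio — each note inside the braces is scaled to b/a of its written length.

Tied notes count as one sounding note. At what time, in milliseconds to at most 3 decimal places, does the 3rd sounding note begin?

1. 0.0ms @ 0 + 364.742ms (4/7)
2. 364.742ms @ 4/7 + 182.371ms (2/7)
3. 547.112ms @ 6/7 + 182.371ms (2/7)
4. 729.483ms @ 8/7 + 364.742ms (4/7)
5. 1094.225ms @ 12/7 + 182.371ms (2/7)

note 3 onset = 6/7b = 547.112ms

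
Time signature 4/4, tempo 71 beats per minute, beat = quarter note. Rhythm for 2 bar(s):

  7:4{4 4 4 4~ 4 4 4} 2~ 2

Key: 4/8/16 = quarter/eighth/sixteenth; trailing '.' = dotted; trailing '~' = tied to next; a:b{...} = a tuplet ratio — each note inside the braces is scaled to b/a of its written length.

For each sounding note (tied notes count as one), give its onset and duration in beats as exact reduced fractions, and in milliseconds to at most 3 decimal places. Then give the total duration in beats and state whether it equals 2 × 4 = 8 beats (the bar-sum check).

1) 0.0ms=0b +482.897ms=4/7b
2) 482.897ms=4/7b +482.897ms=4/7b
3) 965.795ms=8/7b +482.897ms=4/7b
4) 1448.692ms=12/7b +965.795ms=8/7b
5) 2414.487ms=20/7b +482.897ms=4/7b
6) 2897.384ms=24/7b +482.897ms=4/7b
7) 3380.282ms=4b +3380.282ms=4b
Σ=8b of 8 (71bpm 4/4) — PASS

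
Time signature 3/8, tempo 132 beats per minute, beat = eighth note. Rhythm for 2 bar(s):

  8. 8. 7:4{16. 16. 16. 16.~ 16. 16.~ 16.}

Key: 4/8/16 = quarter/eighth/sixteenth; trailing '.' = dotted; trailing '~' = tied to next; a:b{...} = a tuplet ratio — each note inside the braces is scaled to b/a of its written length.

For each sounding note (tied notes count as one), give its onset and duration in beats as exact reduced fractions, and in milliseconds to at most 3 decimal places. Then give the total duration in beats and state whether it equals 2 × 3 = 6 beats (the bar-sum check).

1) 0.0ms=0b +681.818ms=3/2b
2) 681.818ms=3/2b +681.818ms=3/2b
3) 1363.636ms=3b +194.805ms=3/7b
4) 1558.442ms=24/7b +194.805ms=3/7b
5) 1753.247ms=27/7b +194.805ms=3/7b
6) 1948.052ms=30/7b +389.61ms=6/7b
7) 2337.662ms=36/7b +389.61ms=6/7b
Σ=6b of 6 (132bpm 3/8) — PASS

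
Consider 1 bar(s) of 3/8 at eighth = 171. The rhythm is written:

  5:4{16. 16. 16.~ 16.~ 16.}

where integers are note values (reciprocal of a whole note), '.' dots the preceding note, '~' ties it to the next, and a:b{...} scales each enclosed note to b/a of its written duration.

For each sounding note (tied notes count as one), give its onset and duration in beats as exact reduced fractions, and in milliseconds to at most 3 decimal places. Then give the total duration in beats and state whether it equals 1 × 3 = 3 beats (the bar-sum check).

1) 0.0ms=0b +210.526ms=3/5b
2) 210.526ms=3/5b +210.526ms=3/5b
3) 421.053ms=6/5b +631.579ms=9/5b
Σ=3b of 3 (171bpm 3/8) — PASS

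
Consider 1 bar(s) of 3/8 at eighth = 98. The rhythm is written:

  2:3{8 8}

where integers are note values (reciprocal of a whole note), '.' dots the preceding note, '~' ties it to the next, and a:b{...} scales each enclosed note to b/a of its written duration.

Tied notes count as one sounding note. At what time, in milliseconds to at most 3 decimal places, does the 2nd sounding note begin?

note 2 onset = 3/2b = 918.367ms

1. 0.0ms @ 0 + 918.367ms (3/2)
2. 918.367ms @ 3/2 + 918.367ms (3/2)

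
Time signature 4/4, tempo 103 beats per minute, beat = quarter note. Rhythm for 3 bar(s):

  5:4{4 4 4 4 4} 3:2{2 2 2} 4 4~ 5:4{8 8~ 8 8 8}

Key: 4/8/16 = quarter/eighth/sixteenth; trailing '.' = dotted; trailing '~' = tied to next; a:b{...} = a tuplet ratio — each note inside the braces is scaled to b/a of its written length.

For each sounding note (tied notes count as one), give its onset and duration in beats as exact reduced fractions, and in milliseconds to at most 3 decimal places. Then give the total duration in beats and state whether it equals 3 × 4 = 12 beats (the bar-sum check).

1) 0.0ms=0b +466.019ms=4/5b
2) 466.019ms=4/5b +466.019ms=4/5b
3) 932.039ms=8/5b +466.019ms=4/5b
4) 1398.058ms=12/5b +466.019ms=4/5b
5) 1864.078ms=16/5b +466.019ms=4/5b
6) 2330.097ms=4b +776.699ms=4/3b
7) 3106.796ms=16/3b +776.699ms=4/3b
8) 3883.495ms=20/3b +776.699ms=4/3b
9) 4660.194ms=8b +582.524ms=1b
10) 5242.718ms=9b +815.534ms=7/5b
11) 6058.252ms=52/5b +466.019ms=4/5b
12) 6524.272ms=56/5b +233.01ms=2/5b
13) 6757.282ms=58/5b +233.01ms=2/5b
Σ=12b of 12 (103bpm 4/4) — PASS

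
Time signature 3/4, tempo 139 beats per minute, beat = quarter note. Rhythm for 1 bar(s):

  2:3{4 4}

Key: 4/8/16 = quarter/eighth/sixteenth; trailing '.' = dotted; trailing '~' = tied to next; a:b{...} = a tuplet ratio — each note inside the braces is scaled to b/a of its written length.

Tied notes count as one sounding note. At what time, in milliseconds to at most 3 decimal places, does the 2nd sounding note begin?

note 2 onset = 3/2b = 647.482ms

1. 0.0ms @ 0 + 647.482ms (3/2)
2. 647.482ms @ 3/2 + 647.482ms (3/2)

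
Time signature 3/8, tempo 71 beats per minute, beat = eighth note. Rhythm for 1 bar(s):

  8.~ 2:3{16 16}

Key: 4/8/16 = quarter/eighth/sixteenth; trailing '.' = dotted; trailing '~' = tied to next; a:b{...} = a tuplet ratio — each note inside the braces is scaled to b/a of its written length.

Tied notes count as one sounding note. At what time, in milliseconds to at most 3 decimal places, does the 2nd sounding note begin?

1. 0.0ms @ 0 + 1901.408ms (9/4)
2. 1901.408ms @ 9/4 + 633.803ms (3/4)

note 2 onset = 9/4b = 1901.408ms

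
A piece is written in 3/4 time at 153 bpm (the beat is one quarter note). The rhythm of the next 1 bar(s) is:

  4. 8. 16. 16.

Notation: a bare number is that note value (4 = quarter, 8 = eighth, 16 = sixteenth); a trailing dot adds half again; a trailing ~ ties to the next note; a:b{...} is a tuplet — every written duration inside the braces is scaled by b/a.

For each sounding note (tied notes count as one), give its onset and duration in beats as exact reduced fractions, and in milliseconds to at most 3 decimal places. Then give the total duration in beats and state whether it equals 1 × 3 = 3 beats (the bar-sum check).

1) 0.0ms=0b +588.235ms=3/2b
2) 588.235ms=3/2b +294.118ms=3/4b
3) 882.353ms=9/4b +147.059ms=3/8b
4) 1029.412ms=21/8b +147.059ms=3/8b
Σ=3b of 3 (153bpm 3/4) — PASS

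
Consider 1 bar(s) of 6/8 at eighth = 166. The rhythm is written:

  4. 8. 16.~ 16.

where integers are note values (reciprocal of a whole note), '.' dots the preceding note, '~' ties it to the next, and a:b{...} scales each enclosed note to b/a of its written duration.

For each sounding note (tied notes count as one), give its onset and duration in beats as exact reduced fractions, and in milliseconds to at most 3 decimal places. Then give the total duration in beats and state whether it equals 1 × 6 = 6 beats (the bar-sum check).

1) 0.0ms=0b +1084.337ms=3b
2) 1084.337ms=3b +542.169ms=3/2b
3) 1626.506ms=9/2b +542.169ms=3/2b
Σ=6b of 6 (166bpm 6/8) — PASS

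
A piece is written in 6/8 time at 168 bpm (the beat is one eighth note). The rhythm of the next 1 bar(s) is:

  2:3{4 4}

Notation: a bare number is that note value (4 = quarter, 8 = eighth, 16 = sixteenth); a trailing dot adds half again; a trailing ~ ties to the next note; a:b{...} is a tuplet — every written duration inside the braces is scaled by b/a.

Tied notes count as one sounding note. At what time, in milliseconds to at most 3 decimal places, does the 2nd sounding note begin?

note 2 onset = 3b = 1071.429ms

1. 0.0ms @ 0 + 1071.429ms (3)
2. 1071.429ms @ 3 + 1071.429ms (3)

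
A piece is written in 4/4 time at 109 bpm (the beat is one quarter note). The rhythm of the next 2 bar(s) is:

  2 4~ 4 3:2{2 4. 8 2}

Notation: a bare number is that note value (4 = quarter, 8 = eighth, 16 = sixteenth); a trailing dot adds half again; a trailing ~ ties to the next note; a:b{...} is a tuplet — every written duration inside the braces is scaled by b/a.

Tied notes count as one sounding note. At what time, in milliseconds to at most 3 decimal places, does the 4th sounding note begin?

1. 0.0ms @ 0 + 1100.917ms (2)
2. 1100.917ms @ 2 + 1100.917ms (2)
3. 2201.835ms @ 4 + 733.945ms (4/3)
4. 2935.78ms @ 16/3 + 550.459ms (1)
5. 3486.239ms @ 19/3 + 183.486ms (1/3)
6. 3669.725ms @ 20/3 + 733.945ms (4/3)

note 4 onset = 16/3b = 2935.78ms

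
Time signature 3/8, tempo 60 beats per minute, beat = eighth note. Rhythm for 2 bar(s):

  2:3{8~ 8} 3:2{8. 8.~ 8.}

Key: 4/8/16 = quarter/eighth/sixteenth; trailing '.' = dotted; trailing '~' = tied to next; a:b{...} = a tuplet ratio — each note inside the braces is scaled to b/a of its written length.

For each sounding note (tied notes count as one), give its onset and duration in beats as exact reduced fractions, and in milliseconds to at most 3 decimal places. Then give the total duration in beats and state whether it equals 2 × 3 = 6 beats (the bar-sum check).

1) 0.0ms=0b +3000.0ms=3b
2) 3000.0ms=3b +1000.0ms=1b
3) 4000.0ms=4b +2000.0ms=2b
Σ=6b of 6 (60bpm 3/8) — PASS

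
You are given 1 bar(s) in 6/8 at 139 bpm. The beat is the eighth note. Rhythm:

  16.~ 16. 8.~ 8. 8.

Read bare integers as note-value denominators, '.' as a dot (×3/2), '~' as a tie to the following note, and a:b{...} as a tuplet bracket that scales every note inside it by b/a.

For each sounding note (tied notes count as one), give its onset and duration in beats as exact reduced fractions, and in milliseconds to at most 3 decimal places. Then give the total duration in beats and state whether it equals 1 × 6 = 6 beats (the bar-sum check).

1) 0.0ms=0b +647.482ms=3/2b
2) 647.482ms=3/2b +1294.964ms=3b
3) 1942.446ms=9/2b +647.482ms=3/2b
Σ=6b of 6 (139bpm 6/8) — PASS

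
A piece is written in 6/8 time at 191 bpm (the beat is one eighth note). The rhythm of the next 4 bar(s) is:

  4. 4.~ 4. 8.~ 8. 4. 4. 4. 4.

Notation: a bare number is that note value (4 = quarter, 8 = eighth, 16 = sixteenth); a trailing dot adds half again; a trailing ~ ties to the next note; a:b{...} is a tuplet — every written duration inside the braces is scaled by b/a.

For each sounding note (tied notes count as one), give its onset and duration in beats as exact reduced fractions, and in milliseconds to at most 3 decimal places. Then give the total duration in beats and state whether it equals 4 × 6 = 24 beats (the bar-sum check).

1) 0.0ms=0b +942.408ms=3b
2) 942.408ms=3b +1884.817ms=6b
3) 2827.225ms=9b +942.408ms=3b
4) 3769.634ms=12b +942.408ms=3b
5) 4712.042ms=15b +942.408ms=3b
6) 5654.45ms=18b +942.408ms=3b
7) 6596.859ms=21b +942.408ms=3b
Σ=24b of 24 (191bpm 6/8) — PASS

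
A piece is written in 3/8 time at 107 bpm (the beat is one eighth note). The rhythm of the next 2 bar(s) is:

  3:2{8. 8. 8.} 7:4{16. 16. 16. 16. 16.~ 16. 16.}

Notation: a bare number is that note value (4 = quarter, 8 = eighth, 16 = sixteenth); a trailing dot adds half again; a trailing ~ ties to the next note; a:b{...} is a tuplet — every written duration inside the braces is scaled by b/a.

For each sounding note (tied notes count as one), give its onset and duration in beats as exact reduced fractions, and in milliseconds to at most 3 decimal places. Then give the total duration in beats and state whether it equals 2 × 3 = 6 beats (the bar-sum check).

1) 0.0ms=0b +560.748ms=1b
2) 560.748ms=1b +560.748ms=1b
3) 1121.495ms=2b +560.748ms=1b
4) 1682.243ms=3b +240.32ms=3/7b
5) 1922.563ms=24/7b +240.32ms=3/7b
6) 2162.884ms=27/7b +240.32ms=3/7b
7) 2403.204ms=30/7b +240.32ms=3/7b
8) 2643.525ms=33/7b +480.641ms=6/7b
9) 3124.166ms=39/7b +240.32ms=3/7b
Σ=6b of 6 (107bpm 3/8) — PASS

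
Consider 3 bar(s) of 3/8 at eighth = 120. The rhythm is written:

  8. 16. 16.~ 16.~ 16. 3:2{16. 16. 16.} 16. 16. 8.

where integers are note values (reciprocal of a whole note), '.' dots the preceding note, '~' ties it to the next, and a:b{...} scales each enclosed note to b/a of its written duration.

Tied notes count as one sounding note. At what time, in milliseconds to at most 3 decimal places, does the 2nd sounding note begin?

1. 0.0ms @ 0 + 750.0ms (3/2)
2. 750.0ms @ 3/2 + 375.0ms (3/4)
3. 1125.0ms @ 9/4 + 1125.0ms (9/4)
4. 2250.0ms @ 9/2 + 250.0ms (1/2)
5. 2500.0ms @ 5 + 250.0ms (1/2)
6. 2750.0ms @ 11/2 + 250.0ms (1/2)
7. 3000.0ms @ 6 + 375.0ms (3/4)
8. 3375.0ms @ 27/4 + 375.0ms (3/4)
9. 3750.0ms @ 15/2 + 750.0ms (3/2)

note 2 onset = 3/2b = 750.0ms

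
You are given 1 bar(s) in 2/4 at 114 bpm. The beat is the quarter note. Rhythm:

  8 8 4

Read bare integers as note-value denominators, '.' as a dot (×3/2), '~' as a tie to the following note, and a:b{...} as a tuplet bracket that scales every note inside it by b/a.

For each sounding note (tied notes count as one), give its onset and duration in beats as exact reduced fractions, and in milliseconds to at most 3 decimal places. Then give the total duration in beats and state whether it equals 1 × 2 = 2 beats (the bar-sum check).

1) 0.0ms=0b +263.158ms=1/2b
2) 263.158ms=1/2b +263.158ms=1/2b
3) 526.316ms=1b +526.316ms=1b
Σ=2b of 2 (114bpm 2/4) — PASS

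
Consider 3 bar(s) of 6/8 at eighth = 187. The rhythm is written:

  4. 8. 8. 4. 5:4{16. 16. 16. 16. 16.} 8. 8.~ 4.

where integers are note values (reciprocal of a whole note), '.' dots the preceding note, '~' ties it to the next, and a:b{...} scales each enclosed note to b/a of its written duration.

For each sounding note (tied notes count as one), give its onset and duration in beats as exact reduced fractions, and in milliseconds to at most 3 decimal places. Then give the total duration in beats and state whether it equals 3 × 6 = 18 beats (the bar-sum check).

1) 0.0ms=0b +962.567ms=3b
2) 962.567ms=3b +481.283ms=3/2b
3) 1443.85ms=9/2b +481.283ms=3/2b
4) 1925.134ms=6b +962.567ms=3b
5) 2887.701ms=9b +192.513ms=3/5b
6) 3080.214ms=48/5b +192.513ms=3/5b
7) 3272.727ms=51/5b +192.513ms=3/5b
8) 3465.241ms=54/5b +192.513ms=3/5b
9) 3657.754ms=57/5b +192.513ms=3/5b
10) 3850.267ms=12b +481.283ms=3/2b
11) 4331.551ms=27/2b +1443.85ms=9/2b
Σ=18b of 18 (187bpm 6/8) — PASS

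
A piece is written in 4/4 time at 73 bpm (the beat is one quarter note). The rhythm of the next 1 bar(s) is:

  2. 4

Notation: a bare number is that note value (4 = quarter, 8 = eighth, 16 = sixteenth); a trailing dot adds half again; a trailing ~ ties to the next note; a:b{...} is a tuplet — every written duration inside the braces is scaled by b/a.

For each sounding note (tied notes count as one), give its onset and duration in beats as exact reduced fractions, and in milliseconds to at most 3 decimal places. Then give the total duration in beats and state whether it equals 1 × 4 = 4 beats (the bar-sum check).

1) 0.0ms=0b +2465.753ms=3b
2) 2465.753ms=3b +821.918ms=1b
Σ=4b of 4 (73bpm 4/4) — PASS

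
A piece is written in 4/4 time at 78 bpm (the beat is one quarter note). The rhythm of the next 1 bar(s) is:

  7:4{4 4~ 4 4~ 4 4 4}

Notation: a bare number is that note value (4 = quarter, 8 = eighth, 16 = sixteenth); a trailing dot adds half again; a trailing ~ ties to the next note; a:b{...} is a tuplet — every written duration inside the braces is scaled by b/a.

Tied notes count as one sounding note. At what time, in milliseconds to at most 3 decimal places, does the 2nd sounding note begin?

1. 0.0ms @ 0 + 439.56ms (4/7)
2. 439.56ms @ 4/7 + 879.121ms (8/7)
3. 1318.681ms @ 12/7 + 879.121ms (8/7)
4. 2197.802ms @ 20/7 + 439.56ms (4/7)
5. 2637.363ms @ 24/7 + 439.56ms (4/7)

note 2 onset = 4/7b = 439.56ms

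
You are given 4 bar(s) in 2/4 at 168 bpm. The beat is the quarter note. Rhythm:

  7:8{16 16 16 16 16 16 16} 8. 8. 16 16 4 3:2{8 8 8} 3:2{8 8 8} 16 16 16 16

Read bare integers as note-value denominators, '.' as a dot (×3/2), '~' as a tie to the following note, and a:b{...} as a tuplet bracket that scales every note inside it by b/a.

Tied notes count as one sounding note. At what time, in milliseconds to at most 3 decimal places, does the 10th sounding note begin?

note 10 onset = 7/2b = 1250.0ms

1. 0.0ms @ 0 + 102.041ms (2/7)
2. 102.041ms @ 2/7 + 102.041ms (2/7)
3. 204.082ms @ 4/7 + 102.041ms (2/7)
4. 306.122ms @ 6/7 + 102.041ms (2/7)
5. 408.163ms @ 8/7 + 102.041ms (2/7)
6. 510.204ms @ 10/7 + 102.041ms (2/7)
7. 612.245ms @ 12/7 + 102.041ms (2/7)
8. 714.286ms @ 2 + 267.857ms (3/4)
9. 982.143ms @ 11/4 + 267.857ms (3/4)
10. 1250.0ms @ 7/2 + 89.286ms (1/4)
11. 1339.286ms @ 15/4 + 89.286ms (1/4)
12. 1428.571ms @ 4 + 357.143ms (1)
13. 1785.714ms @ 5 + 119.048ms (1/3)
14. 1904.762ms @ 16/3 + 119.048ms (1/3)
15. 2023.81ms @ 17/3 + 119.048ms (1/3)
16. 2142.857ms @ 6 + 119.048ms (1/3)
17. 2261.905ms @ 19/3 + 119.048ms (1/3)
18. 2380.952ms @ 20/3 + 119.048ms (1/3)
19. 2500.0ms @ 7 + 89.286ms (1/4)
20. 2589.286ms @ 29/4 + 89.286ms (1/4)
21. 2678.571ms @ 15/2 + 89.286ms (1/4)
22. 2767.857ms @ 31/4 + 89.286ms (1/4)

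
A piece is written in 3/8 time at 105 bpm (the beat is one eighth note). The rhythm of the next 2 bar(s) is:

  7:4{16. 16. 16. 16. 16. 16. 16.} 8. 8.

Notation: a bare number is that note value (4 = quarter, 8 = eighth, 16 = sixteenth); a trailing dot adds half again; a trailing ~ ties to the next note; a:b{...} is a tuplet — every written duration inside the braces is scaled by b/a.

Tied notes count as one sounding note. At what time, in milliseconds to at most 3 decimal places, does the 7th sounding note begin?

1. 0.0ms @ 0 + 244.898ms (3/7)
2. 244.898ms @ 3/7 + 244.898ms (3/7)
3. 489.796ms @ 6/7 + 244.898ms (3/7)
4. 734.694ms @ 9/7 + 244.898ms (3/7)
5. 979.592ms @ 12/7 + 244.898ms (3/7)
6. 1224.49ms @ 15/7 + 244.898ms (3/7)
7. 1469.388ms @ 18/7 + 244.898ms (3/7)
8. 1714.286ms @ 3 + 857.143ms (3/2)
9. 2571.429ms @ 9/2 + 857.143ms (3/2)

note 7 onset = 18/7b = 1469.388ms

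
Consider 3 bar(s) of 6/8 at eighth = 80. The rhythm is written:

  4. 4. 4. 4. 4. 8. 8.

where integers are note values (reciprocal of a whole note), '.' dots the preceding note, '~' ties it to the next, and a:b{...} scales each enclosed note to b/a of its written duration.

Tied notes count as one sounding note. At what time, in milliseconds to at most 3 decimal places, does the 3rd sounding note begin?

1. 0.0ms @ 0 + 2250.0ms (3)
2. 2250.0ms @ 3 + 2250.0ms (3)
3. 4500.0ms @ 6 + 2250.0ms (3)
4. 6750.0ms @ 9 + 2250.0ms (3)
5. 9000.0ms @ 12 + 2250.0ms (3)
6. 11250.0ms @ 15 + 1125.0ms (3/2)
7. 12375.0ms @ 33/2 + 1125.0ms (3/2)

note 3 onset = 6b = 4500.0ms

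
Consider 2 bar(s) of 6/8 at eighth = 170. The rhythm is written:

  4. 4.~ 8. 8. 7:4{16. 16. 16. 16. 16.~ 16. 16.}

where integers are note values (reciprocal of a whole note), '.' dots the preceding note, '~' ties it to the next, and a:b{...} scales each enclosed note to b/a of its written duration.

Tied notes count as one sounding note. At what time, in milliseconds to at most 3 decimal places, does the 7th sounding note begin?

note 7 onset = 72/7b = 3630.252ms

1. 0.0ms @ 0 + 1058.824ms (3)
2. 1058.824ms @ 3 + 1588.235ms (9/2)
3. 2647.059ms @ 15/2 + 529.412ms (3/2)
4. 3176.471ms @ 9 + 151.261ms (3/7)
5. 3327.731ms @ 66/7 + 151.261ms (3/7)
6. 3478.992ms @ 69/7 + 151.261ms (3/7)
7. 3630.252ms @ 72/7 + 151.261ms (3/7)
8. 3781.513ms @ 75/7 + 302.521ms (6/7)
9. 4084.034ms @ 81/7 + 151.261ms (3/7)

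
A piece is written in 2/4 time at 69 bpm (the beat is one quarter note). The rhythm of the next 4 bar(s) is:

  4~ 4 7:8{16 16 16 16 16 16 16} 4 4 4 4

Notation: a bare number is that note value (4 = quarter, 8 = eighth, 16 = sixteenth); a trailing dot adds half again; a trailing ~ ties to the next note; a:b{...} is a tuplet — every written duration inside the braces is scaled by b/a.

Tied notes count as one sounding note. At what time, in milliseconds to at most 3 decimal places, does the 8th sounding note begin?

1. 0.0ms @ 0 + 1739.13ms (2)
2. 1739.13ms @ 2 + 248.447ms (2/7)
3. 1987.578ms @ 16/7 + 248.447ms (2/7)
4. 2236.025ms @ 18/7 + 248.447ms (2/7)
5. 2484.472ms @ 20/7 + 248.447ms (2/7)
6. 2732.919ms @ 22/7 + 248.447ms (2/7)
7. 2981.366ms @ 24/7 + 248.447ms (2/7)
8. 3229.814ms @ 26/7 + 248.447ms (2/7)
9. 3478.261ms @ 4 + 869.565ms (1)
10. 4347.826ms @ 5 + 869.565ms (1)
11. 5217.391ms @ 6 + 869.565ms (1)
12. 6086.957ms @ 7 + 869.565ms (1)

note 8 onset = 26/7b = 3229.814ms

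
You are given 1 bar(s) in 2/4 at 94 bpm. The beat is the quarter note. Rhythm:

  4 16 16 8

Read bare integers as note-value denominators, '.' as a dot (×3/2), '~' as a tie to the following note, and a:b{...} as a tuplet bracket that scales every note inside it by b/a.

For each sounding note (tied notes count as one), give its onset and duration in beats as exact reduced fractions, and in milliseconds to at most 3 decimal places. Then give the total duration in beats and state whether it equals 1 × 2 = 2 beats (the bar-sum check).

1) 0.0ms=0b +638.298ms=1b
2) 638.298ms=1b +159.574ms=1/4b
3) 797.872ms=5/4b +159.574ms=1/4b
4) 957.447ms=3/2b +319.149ms=1/2b
Σ=2b of 2 (94bpm 2/4) — PASS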